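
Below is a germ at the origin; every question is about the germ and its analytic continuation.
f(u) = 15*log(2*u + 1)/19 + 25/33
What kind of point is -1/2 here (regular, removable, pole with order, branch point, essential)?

The point is a logarithmic branch point.

The term (15/19)*log(1 - u/(-1/2)) has argument 1 - -1/2/(-1/2) = 0 at -1/2: a logarithmic (infinitely-sheeted) branch point; the remaining terms are analytic or single-valued there.


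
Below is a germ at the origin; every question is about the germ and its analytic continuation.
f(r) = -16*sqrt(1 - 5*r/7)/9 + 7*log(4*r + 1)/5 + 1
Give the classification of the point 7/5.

The point is an algebraic (square-root) branch point.

The term (-16/9)*sqrt(1 - r/(7/5)) has argument 1 - 7/5/(7/5) = 0 at 7/5: a square-root (algebraic, two-sheeted) branch point; the remaining terms are analytic or single-valued there.


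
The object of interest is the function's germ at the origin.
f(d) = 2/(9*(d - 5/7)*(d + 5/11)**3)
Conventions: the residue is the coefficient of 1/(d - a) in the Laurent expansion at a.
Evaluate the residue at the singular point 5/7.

At the order-1 pole 5/7 set g(d) = (d - (5/7))*f(d) = 2/(9*(d + 5/11)**3).
Simple pole: residue = g(a) at a = 5/7, which is 456533/3280500.

The residue is 456533/3280500.


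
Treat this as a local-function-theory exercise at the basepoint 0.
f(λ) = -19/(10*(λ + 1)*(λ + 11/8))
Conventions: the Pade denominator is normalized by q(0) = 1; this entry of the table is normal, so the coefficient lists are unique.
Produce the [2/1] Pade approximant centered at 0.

The Pade approximant has numerator coefficients [-76/55, 11552/15015, -4864/15015]; denominator coefficients [1, 3515/3003].

Taylor coefficients needed (expand at 0): a_0 = -76/55, a_1 = 1444/605, a_2 = -20748/6655, a_3 = 53428/14641.
Write the denominator as Q(λ) = 1 + q1*λ. Requiring Q*f - P = O(λ^4) with deg P <= 2 kills the coefficients of λ^3..λ^3 in Q*f:
  λ^3: a_3 + q1*a_2 = 0, i.e. 53428/14641 + (-20748/6655)*q1 = 0.
Solving this linear system: q1 = 3515/3003.
The numerator is Q*f truncated at degree 2: P0 = a_0 = -76/55; P1 = a_1 + q1*a_0 = 11552/15015; P2 = a_2 + q1*a_1 = -4864/15015.


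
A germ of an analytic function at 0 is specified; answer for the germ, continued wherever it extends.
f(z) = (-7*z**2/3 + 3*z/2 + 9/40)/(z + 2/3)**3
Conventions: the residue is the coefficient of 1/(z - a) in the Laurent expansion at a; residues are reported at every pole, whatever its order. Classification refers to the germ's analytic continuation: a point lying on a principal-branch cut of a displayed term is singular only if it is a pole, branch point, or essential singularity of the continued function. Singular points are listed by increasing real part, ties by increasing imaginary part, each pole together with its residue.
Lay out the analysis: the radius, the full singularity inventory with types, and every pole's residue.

Denominator factor (z + 2/3)^3: pole of order 3 at -2/3, modulus 2/3.
The radius of convergence is the smallest modulus among the singular points: 2/3.
At the order-3 pole -2/3 set g(z) = (z - (-2/3))^3*f(z) = -7*z**2/3 + 3*z/2 + 9/40.
Order-3 pole: residue = g''(a)/2; g''(-2/3) = -14/3, so the residue is -7/3.

Radius of convergence at 0: 2/3.
At -2/3: a pole of order 3; residue -7/3.


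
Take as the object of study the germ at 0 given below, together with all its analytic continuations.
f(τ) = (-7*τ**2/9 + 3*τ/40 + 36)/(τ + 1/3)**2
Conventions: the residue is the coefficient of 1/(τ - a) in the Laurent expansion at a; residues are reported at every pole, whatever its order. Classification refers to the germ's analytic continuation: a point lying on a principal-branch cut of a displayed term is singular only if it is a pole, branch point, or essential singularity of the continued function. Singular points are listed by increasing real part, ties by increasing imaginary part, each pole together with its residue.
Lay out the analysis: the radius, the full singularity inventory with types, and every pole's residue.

Radius of convergence at 0: 1/3.
At -1/3: a pole of order 2; residue 641/1080.

Denominator factor (τ + 1/3)^2: pole of order 2 at -1/3, modulus 1/3.
The radius of convergence is the smallest modulus among the singular points: 1/3.
At the order-2 pole -1/3 set g(τ) = (τ - (-1/3))^2*f(τ) = -7*τ**2/9 + 3*τ/40 + 36.
Order-2 pole: residue = g'(a); g'(-1/3) = 641/1080, so the residue is 641/1080.


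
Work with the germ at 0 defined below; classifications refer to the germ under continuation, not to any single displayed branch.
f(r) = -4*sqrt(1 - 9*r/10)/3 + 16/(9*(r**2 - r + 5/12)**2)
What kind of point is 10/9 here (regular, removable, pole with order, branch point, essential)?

The point is an algebraic (square-root) branch point.

The term (-4/3)*sqrt(1 - r/(10/9)) has argument 1 - 10/9/(10/9) = 0 at 10/9: a square-root (algebraic, two-sheeted) branch point; the remaining terms are analytic or single-valued there.


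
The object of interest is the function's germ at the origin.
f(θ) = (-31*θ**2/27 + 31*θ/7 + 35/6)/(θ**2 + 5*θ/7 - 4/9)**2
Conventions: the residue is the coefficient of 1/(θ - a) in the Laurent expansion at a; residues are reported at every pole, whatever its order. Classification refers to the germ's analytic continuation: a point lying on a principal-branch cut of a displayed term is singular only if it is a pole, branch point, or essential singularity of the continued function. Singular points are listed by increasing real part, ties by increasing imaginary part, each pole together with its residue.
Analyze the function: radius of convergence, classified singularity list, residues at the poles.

Radius of convergence at 0: -5/14 + (1/42)*sqrt(1009).
At -5/14 - (1/42)*sqrt(1009): a pole of order 2; residue (793814/9162729)*sqrt(1009).
At -5/14 + (1/42)*sqrt(1009): a pole of order 2; residue -(793814/9162729)*sqrt(1009).

Denominator factor (θ**2 + 5*θ/7 - 4/9)^2: discriminant 1009/441, real irrational roots -5/14 + (1/42)*sqrt(1009) and -5/14 - (1/42)*sqrt(1009); poles of order 2, moduli -5/14 + (1/42)*sqrt(1009) and 5/14 + (1/42)*sqrt(1009).
The radius of convergence is the smallest modulus among the singular points: -5/14 + (1/42)*sqrt(1009).
The factor θ**2 + 5*θ/7 - 4/9 splits as (θ - a)(θ - a') with a = -5/14 - (1/42)*sqrt(1009), a' = -5/14 + (1/42)*sqrt(1009). At the order-2 pole a set g(θ) = (θ - a)^2*f(θ) = [-31*θ**2/27 + 31*θ/7 + 35/6] / (θ - a')^2.
Order-2 pole: residue = g'(a); g'(-5/14 - (1/42)*sqrt(1009)) = (793814/9162729)*sqrt(1009), so the residue is (793814/9162729)*sqrt(1009).
The factor θ**2 + 5*θ/7 - 4/9 splits as (θ - a)(θ - a') with a = -5/14 + (1/42)*sqrt(1009), a' = -5/14 - (1/42)*sqrt(1009). At the order-2 pole a set g(θ) = (θ - a)^2*f(θ) = [-31*θ**2/27 + 31*θ/7 + 35/6] / (θ - a')^2.
Order-2 pole: residue = g'(a); g'(-5/14 + (1/42)*sqrt(1009)) = -(793814/9162729)*sqrt(1009), so the residue is -(793814/9162729)*sqrt(1009).
List the singular points by increasing real part (a conjugate pair: the negative imaginary part first).


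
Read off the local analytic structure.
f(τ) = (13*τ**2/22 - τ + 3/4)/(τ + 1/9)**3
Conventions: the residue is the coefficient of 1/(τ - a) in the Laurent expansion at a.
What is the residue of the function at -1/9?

At the order-3 pole -1/9 set g(τ) = (τ - (-1/9))^3*f(τ) = 13*τ**2/22 - τ + 3/4.
Order-3 pole: residue = g''(a)/2; g''(-1/9) = 13/11, so the residue is 13/22.

The residue is 13/22.


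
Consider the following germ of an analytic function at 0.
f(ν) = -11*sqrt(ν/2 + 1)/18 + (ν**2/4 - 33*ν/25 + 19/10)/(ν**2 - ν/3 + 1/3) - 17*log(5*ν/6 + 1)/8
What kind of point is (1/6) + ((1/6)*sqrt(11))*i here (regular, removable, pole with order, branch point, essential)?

The point is a pole of order 1.

The denominator factor ν**2 - ν/3 + 1/3 vanishes at (1/6) + ((1/6)*sqrt(11))*i and appears to the power 1; the numerator there equals (2899/1800) - ((371/1800)*sqrt(11))*i, nonzero, and no other factor vanishes.
The branch terms are analytic at this point.
Hence a pole whose order is the multiplicity, 1.


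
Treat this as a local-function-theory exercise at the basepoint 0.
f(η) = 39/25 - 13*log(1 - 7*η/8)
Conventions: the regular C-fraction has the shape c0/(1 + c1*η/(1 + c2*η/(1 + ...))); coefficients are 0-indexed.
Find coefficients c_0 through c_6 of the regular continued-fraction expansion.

Taylor coefficients (expand at 0): a_0 = 39/25, a_1 = 91/8, a_2 = 637/128, a_3 = 4459/1536, a_4 = 31213/16384, a_5 = 218491/163840, a_6 = 1529437/1572864.
c0 = a_0 = 39/25. Peel one level at a time: if S = 1 + c*η/S' with S'(0) = 1, then c is the η-coefficient of S and S' = c*η/(S - 1).
S_1 = c0/f = 1 + (-175/24)*η + (57575/1152)*η^2 + ...; c1 = -175/24.
S_2 = c1*η/(S_1 - 1) = 1 + (329/48)*η + (-49/768)*η^2 + ...; c2 = 329/48.
S_3 = c2*η/(S_2 - 1) = 1 + (7/752)*η + (147/35344)*η^2 + ...; c3 = 7/752.
S_4 = c3*η/(S_3 - 1) = 1 + (-21/47)*η + (-49/960)*η^2 + ...; c4 = -21/47.
S_5 = c4*η/(S_4 - 1) = 1 + (-329/2880)*η + (-306299/8294400)*η^2 + ...; c5 = -329/2880.
S_6 = c5*η/(S_5 - 1) = 1 + (-931/2880)*η + ...; c6 = -931/2880.

The regular C-fraction coefficients are [39/25, -175/24, 329/48, 7/752, -21/47, -329/2880, -931/2880].


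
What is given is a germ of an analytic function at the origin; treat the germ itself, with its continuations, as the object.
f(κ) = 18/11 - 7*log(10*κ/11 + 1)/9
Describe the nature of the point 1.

The point is a regular point.

There is no denominator, hence no pole anywhere.
Branch term log(1 - κ/(-11/10)): argument at 1 is 21/11, nonzero, so 1 is not its branch point (a point on a principal cut is still regular for the continued germ).
So the germ continues analytically to 1.


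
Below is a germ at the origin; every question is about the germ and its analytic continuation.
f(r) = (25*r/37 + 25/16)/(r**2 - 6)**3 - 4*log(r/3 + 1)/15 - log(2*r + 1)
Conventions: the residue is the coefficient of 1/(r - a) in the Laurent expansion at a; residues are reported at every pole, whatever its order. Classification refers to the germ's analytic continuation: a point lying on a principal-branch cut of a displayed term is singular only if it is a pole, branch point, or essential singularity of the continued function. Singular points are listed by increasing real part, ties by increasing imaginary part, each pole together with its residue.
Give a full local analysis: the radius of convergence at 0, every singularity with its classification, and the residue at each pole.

Radius of convergence at 0: 1/2.
At -3: a logarithmic branch point.
At -sqrt(6): a pole of order 3; residue -(25/18432)*sqrt(6).
At -1/2: a logarithmic branch point.
At sqrt(6): a pole of order 3; residue (25/18432)*sqrt(6).

Denominator factor (r**2 - 6)^3: discriminant 24, real irrational roots sqrt(6) and -sqrt(6); poles of order 3, moduli sqrt(6) and sqrt(6).
Branch term (-1)*log(1 - r/(-1/2)): its argument vanishes at r = -1/2, a logarithmic branch point, modulus 1/2.
Branch term (-4/15)*log(1 - r/(-3)): its argument vanishes at r = -3, a logarithmic branch point, modulus 3.
The radius of convergence is the smallest modulus among the singular points: 1/2.
The branch terms are analytic at -sqrt(6) and contribute nothing to the residue; only the rational part matters.
The factor r**2 - 6 splits as (r - a)(r - a') with a = -sqrt(6), a' = sqrt(6). At the order-3 pole a set g(r) = (r - a)^3*(rational part) = [25*r/37 + 25/16] / (r - a')^3.
Order-3 pole: residue = g''(a)/2; g''(-sqrt(6)) = -(25/9216)*sqrt(6), so the residue is -(25/18432)*sqrt(6).
The branch terms are analytic at sqrt(6) and contribute nothing to the residue; only the rational part matters.
The factor r**2 - 6 splits as (r - a)(r - a') with a = sqrt(6), a' = -sqrt(6). At the order-3 pole a set g(r) = (r - a)^3*(rational part) = [25*r/37 + 25/16] / (r - a')^3.
Order-3 pole: residue = g''(a)/2; g''(sqrt(6)) = (25/9216)*sqrt(6), so the residue is (25/18432)*sqrt(6).
List the singular points by increasing real part (a conjugate pair: the negative imaginary part first).


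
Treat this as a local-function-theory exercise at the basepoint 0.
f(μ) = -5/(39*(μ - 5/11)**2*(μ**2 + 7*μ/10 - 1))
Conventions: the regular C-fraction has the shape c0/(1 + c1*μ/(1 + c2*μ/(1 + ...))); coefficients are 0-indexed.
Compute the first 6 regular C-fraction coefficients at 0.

Taylor coefficients (expand at 0): a_0 = 121/195, a_1 = 2057/650, a_2 = 230989/19500, a_3 = 1477531/39000, a_4 = 43307473/390000, a_5 = 5996063887/19500000.
c0 = a_0 = 121/195. Peel one level at a time: if S = 1 + c*μ/S' with S'(0) = 1, then c is the μ-coefficient of S and S' = c*μ/(S - 1).
S_1 = c0/f = 1 + (-51/10)*μ + (173/25)*μ^2 + ...; c1 = -51/10.
S_2 = c1*μ/(S_1 - 1) = 1 + (346/255)*μ + (132619/65025)*μ^2 + ...; c2 = 346/255.
S_3 = c2*μ/(S_2 - 1) = 1 + (-132619/88230)*μ + (2157309/2992900)*μ^2 + ...; c3 = -132619/88230.
S_4 = c3*μ/(S_3 - 1) = 1 + (110022759/229430870)*μ + (40357494573/439694979025)*μ^2 + ...; c4 = 110022759/229430870.
S_5 = c4*μ/(S_4 - 1) = 1 + (-2262792598/11822320755)*μ + ...; c5 = -2262792598/11822320755.

The regular C-fraction coefficients are [121/195, -51/10, 346/255, -132619/88230, 110022759/229430870, -2262792598/11822320755].


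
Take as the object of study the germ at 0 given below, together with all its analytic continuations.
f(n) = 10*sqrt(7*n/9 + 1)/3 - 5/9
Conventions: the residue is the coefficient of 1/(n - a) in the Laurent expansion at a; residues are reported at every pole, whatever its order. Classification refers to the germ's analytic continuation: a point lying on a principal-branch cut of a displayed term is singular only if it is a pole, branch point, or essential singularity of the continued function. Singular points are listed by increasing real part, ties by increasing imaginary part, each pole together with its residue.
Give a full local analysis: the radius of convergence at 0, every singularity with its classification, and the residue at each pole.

Radius of convergence at 0: 9/7.
At -9/7: an algebraic (square-root) branch point.

Branch term (10/3)*sqrt(1 - n/(-9/7)): its argument vanishes at n = -9/7, a square-root branch point, modulus 9/7.
The radius of convergence is the smallest modulus among the singular points: 9/7.


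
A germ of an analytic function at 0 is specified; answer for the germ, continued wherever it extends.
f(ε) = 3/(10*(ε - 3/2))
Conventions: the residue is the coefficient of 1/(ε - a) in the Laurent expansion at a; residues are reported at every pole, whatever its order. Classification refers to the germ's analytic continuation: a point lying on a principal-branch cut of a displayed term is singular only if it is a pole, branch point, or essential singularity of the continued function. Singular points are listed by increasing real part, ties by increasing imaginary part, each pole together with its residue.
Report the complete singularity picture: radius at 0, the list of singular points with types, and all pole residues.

Radius of convergence at 0: 3/2.
At 3/2: a pole of order 1; residue 3/10.

Denominator factor (ε - 3/2): pole of order 1 at 3/2, modulus 3/2.
The radius of convergence is the smallest modulus among the singular points: 3/2.
At the order-1 pole 3/2 set g(ε) = (ε - (3/2))*f(ε) = 3/10.
Simple pole: residue = g(a) at a = 3/2, which is 3/10.


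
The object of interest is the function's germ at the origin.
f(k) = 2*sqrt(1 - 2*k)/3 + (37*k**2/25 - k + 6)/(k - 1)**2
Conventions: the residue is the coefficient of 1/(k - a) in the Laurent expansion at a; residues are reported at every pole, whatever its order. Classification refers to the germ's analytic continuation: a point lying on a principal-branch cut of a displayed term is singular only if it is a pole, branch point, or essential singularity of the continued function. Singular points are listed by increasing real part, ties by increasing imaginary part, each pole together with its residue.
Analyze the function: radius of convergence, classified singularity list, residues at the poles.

Denominator factor (k - 1)^2: pole of order 2 at 1, modulus 1.
Branch term (2/3)*sqrt(1 - k/(1/2)): its argument vanishes at k = 1/2, a square-root branch point, modulus 1/2.
The radius of convergence is the smallest modulus among the singular points: 1/2.
The branch term is analytic at 1 and contributes nothing to the residue; only the rational part matters.
At the order-2 pole 1 set g(k) = (k - (1))^2*(rational part) = 37*k**2/25 - k + 6.
Order-2 pole: residue = g'(a); g'(1) = 49/25, so the residue is 49/25.
List the singular points by increasing real part (a conjugate pair: the negative imaginary part first).

Radius of convergence at 0: 1/2.
At 1/2: an algebraic (square-root) branch point.
At 1: a pole of order 2; residue 49/25.


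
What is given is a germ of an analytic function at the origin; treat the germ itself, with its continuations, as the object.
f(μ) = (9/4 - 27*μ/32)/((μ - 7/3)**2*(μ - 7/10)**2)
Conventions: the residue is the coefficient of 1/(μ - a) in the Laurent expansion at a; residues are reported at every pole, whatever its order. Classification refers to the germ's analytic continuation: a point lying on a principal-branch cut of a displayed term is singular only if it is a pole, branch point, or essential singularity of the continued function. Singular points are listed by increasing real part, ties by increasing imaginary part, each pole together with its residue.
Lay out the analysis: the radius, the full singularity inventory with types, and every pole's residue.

Denominator factor (μ - 7/10)^2: pole of order 2 at 7/10, modulus 7/10.
Denominator factor (μ - 7/3)^2: pole of order 2 at 7/3, modulus 7/3.
The radius of convergence is the smallest modulus among the singular points: 7/10.
At the order-2 pole 7/10 set g(μ) = (μ - (7/10))^2*f(μ) = (9/4 - 27*μ/32)/(μ - 7/3)**2.
Order-2 pole: residue = g'(a); g'(7/10) = 419175/941192, so the residue is 419175/941192.
At the order-2 pole 7/3 set g(μ) = (μ - (7/3))^2*f(μ) = (9/4 - 27*μ/32)/(μ - 7/10)**2.
Order-2 pole: residue = g'(a); g'(7/3) = -419175/941192, so the residue is -419175/941192.
List the singular points by increasing real part (a conjugate pair: the negative imaginary part first).

Radius of convergence at 0: 7/10.
At 7/10: a pole of order 2; residue 419175/941192.
At 7/3: a pole of order 2; residue -419175/941192.


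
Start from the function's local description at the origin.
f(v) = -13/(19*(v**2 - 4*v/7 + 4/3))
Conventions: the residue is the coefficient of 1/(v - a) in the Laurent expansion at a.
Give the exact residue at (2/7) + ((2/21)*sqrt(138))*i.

The factor v**2 - 4*v/7 + 4/3 splits as (v - a)(v - a') with a = (2/7) + ((2/21)*sqrt(138))*i, a' = (2/7) - ((2/21)*sqrt(138))*i. At the order-1 pole a set g(v) = (v - a)*f(v) = [-13/19] / (v - a').
Simple pole: residue = g(a) at a = (2/7) + ((2/21)*sqrt(138))*i, which is ((91/3496)*sqrt(138))*i.

The residue is ((91/3496)*sqrt(138))*i.


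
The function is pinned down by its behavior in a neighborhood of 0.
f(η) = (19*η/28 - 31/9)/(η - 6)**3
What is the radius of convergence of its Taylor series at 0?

The radius of convergence is 6.

Denominator factor (η - 6)^3: pole of order 3 at 6, modulus 6.
The radius of convergence is the smallest modulus among the singular points: 6.


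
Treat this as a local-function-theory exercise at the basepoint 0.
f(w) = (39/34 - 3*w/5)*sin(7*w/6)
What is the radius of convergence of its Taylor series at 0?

The factor sin(7*w/6) is entire and contributes no finite singular point.
The polynomial part has no poles.
No finite singular points: the Taylor series at 0 converges everywhere.

The radius of convergence is infinite.


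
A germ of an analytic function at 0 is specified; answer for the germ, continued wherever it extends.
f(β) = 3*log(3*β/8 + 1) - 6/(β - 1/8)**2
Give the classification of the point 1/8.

The denominator factor β - 1/8 vanishes at 1/8 and appears to the power 2; the numerator there equals -6, nonzero, and no other factor vanishes.
The branch terms are analytic at this point.
Hence a pole whose order is the multiplicity, 2.

The point is a pole of order 2.


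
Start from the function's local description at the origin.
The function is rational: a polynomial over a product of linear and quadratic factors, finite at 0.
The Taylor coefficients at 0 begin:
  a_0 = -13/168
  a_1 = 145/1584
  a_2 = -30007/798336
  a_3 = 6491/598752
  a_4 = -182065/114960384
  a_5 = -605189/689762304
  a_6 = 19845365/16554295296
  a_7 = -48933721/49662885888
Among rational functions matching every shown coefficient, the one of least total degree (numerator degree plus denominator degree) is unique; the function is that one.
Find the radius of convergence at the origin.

The radius of convergence is 3/2.

No rational of total degree below 5 reproduces all 8 coefficients; solving the [2/3] Pade equations on them gives f(h) = (25*h**2/27 + h/33 - 13/7)/((h + 3/2)*(h + 4)**2), whose expansion matches every shown term.
Denominator factor (h + 3/2): pole of order 1 at -3/2, modulus 3/2.
Denominator factor (h + 4)^2: pole of order 2 at -4, modulus 4.
The radius of convergence is the smallest modulus among the singular points: 3/2.


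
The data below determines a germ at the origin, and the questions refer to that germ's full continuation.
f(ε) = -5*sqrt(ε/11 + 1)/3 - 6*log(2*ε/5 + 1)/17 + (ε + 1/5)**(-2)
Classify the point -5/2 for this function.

The point is a logarithmic branch point.

The term (-6/17)*log(1 - ε/(-5/2)) has argument 1 - -5/2/(-5/2) = 0 at -5/2: a logarithmic (infinitely-sheeted) branch point; the remaining terms are analytic or single-valued there.


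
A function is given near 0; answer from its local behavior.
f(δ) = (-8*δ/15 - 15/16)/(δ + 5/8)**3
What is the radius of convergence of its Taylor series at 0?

The radius of convergence is 5/8.

Denominator factor (δ + 5/8)^3: pole of order 3 at -5/8, modulus 5/8.
The radius of convergence is the smallest modulus among the singular points: 5/8.


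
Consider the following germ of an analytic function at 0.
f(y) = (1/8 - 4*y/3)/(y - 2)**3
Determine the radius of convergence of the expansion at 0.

Denominator factor (y - 2)^3: pole of order 3 at 2, modulus 2.
The radius of convergence is the smallest modulus among the singular points: 2.

The radius of convergence is 2.


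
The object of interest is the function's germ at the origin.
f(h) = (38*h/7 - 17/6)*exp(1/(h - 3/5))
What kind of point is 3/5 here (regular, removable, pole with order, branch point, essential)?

The exponent 1/(h - (3/5)) has a pole at 3/5, so exp(1/(h - (3/5))) takes every nonzero value near it: an essential singularity (not a pole of any order).

The point is an essential singularity.


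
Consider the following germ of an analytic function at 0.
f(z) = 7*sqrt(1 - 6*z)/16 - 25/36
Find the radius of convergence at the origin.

The radius of convergence is 1/6.

Branch term (7/16)*sqrt(1 - z/(1/6)): its argument vanishes at z = 1/6, a square-root branch point, modulus 1/6.
The radius of convergence is the smallest modulus among the singular points: 1/6.


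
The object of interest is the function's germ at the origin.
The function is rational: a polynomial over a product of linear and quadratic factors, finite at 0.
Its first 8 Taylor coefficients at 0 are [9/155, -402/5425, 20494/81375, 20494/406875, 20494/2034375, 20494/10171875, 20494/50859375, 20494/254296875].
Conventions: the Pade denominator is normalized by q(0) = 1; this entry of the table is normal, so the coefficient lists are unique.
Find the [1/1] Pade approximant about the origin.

The Pade approximant has numerator coefficients [9/155, 289/2345]; denominator coefficients [1, 10247/3015].

Taylor coefficients needed (read off): a_0 = 9/155, a_1 = -402/5425, a_2 = 20494/81375.
Write the denominator as Q(d) = 1 + q1*d. Requiring Q*f - P = O(d^3) with deg P <= 1 kills the coefficients of d^2..d^2 in Q*f:
  d^2: a_2 + q1*a_1 = 0, i.e. 20494/81375 + (-402/5425)*q1 = 0.
Solving this linear system: q1 = 10247/3015.
The numerator is Q*f truncated at degree 1: P0 = a_0 = 9/155; P1 = a_1 + q1*a_0 = 289/2345.


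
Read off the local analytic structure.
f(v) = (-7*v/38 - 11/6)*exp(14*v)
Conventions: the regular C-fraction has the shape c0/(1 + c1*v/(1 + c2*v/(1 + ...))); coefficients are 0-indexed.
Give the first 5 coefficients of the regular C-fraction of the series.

Taylor coefficients (expand at 0): a_0 = -11/6, a_1 = -2947/114, a_2 = -10388/57, a_3 = -146461/171, a_4 = -516215/171.
c0 = a_0 = -11/6. Peel one level at a time: if S = 1 + c*v/S' with S'(0) = 1, then c is the v-coefficient of S and S' = c*v/(S - 1).
S_1 = c0/f = 1 + (-2947/209)*v + (4342625/43681)*v^2 + ...; c1 = -2947/209.
S_2 = c1*v/(S_1 - 1) = 1 + (620375/87989)*v + (8809906/531723)*v^2 + ...; c2 = 620375/87989.
S_3 = c2*v/(S_2 - 1) = 1 + (-263038622/111933375)*v + (390428027374/70689515625)*v^2 + ...; c3 = -263038622/111933375.
S_4 = c3*v/(S_3 - 1) = 1 + (56175734629/23901364875)*v + ...; c4 = 56175734629/23901364875.

The regular C-fraction coefficients are [-11/6, -2947/209, 620375/87989, -263038622/111933375, 56175734629/23901364875].


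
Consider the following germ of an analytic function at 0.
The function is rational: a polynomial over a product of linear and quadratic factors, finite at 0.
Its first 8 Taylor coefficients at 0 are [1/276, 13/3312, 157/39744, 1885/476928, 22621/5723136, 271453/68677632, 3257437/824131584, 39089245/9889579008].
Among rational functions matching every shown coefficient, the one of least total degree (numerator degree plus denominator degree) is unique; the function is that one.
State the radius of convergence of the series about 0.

The radius of convergence is 1.

No rational of total degree below 2 reproduces all 8 coefficients; solving the [0/2] Pade equations on them gives f(λ) = 1/(23*(λ - 12)*(λ - 1)), whose expansion matches every shown term.
Denominator factor (λ - 12): pole of order 1 at 12, modulus 12.
Denominator factor (λ - 1): pole of order 1 at 1, modulus 1.
The radius of convergence is the smallest modulus among the singular points: 1.


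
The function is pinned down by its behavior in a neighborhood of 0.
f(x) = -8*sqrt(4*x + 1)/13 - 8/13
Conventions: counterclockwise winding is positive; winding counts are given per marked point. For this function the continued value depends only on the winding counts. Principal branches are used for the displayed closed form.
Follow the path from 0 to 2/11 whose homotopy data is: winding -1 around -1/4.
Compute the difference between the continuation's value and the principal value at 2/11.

The rational part is single-valued and drops out of the difference; each branch term changes only by its own monodromy.
(-8/13)*sqrt(1 - x/(-1/4)): winding -1 is odd, the square root flips sign, contributing -2*(-8/13)*sqrt(1 - (2/11)/(-1/4)) = -2*(-8/13)*sqrt(19/11) = (16/143)*sqrt(209).
Summing the contributions at x = 2/11 gives (16/143)*sqrt(209).

Continued minus principal equals (16/143)*sqrt(209).


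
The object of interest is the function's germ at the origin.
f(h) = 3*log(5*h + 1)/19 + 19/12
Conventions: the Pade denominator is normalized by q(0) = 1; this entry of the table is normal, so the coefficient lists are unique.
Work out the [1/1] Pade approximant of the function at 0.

Taylor coefficients needed (expand at 0): a_0 = 19/12, a_1 = 15/19, a_2 = -75/38.
Write the denominator as Q(h) = 1 + q1*h. Requiring Q*f - P = O(h^3) with deg P <= 1 kills the coefficients of h^2..h^2 in Q*f:
  h^2: a_2 + q1*a_1 = 0, i.e. -75/38 + (15/19)*q1 = 0.
Solving this linear system: q1 = 5/2.
The numerator is Q*f truncated at degree 1: P0 = a_0 = 19/12; P1 = a_1 + q1*a_0 = 2165/456.

The Pade approximant has numerator coefficients [19/12, 2165/456]; denominator coefficients [1, 5/2].


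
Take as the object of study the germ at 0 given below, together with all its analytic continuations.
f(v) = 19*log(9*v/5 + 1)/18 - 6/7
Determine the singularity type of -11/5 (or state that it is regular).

The point is a regular point.

There is no denominator, hence no pole anywhere.
Branch term log(1 - v/(-5/9)): argument at -11/5 is -74/25, nonzero, so -11/5 is not its branch point (a point on a principal cut is still regular for the continued germ).
So the germ continues analytically to -11/5.


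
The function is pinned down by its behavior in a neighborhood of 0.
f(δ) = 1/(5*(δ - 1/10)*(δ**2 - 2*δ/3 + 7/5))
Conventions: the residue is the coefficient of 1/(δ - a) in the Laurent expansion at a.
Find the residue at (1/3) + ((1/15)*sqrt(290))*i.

The factor δ**2 - 2*δ/3 + 7/5 splits as (δ - a)(δ - a') with a = (1/3) + ((1/15)*sqrt(290))*i, a' = (1/3) - ((1/15)*sqrt(290))*i. At the order-1 pole a set g(δ) = (δ - a)*f(δ) = [1/(5*(δ - 1/10))] / (δ - a').
Simple pole: residue = g(a) at a = (1/3) + ((1/15)*sqrt(290))*i, which is (-30/403) - ((21/23374)*sqrt(290))*i.

The residue is (-30/403) - ((21/23374)*sqrt(290))*i.


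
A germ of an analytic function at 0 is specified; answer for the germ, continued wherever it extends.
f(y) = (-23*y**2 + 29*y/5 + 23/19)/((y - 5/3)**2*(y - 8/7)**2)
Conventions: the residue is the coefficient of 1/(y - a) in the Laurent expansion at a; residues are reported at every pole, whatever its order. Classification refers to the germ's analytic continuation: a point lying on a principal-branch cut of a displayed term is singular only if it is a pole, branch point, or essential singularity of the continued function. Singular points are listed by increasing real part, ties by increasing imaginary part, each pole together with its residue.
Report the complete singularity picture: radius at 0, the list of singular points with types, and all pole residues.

Denominator factor (y - 5/3)^2: pole of order 2 at 5/3, modulus 5/3.
Denominator factor (y - 8/7)^2: pole of order 2 at 8/7, modulus 8/7.
The radius of convergence is the smallest modulus among the singular points: 8/7.
At the order-2 pole 8/7 set g(y) = (y - (8/7))^2*f(y) = (-23*y**2 + 29*y/5 + 23/19)/(y - 5/3)**2.
Order-2 pole: residue = g'(a); g'(8/7) = -60620301/126445, so the residue is -60620301/126445.
At the order-2 pole 5/3 set g(y) = (y - (5/3))^2*f(y) = (-23*y**2 + 29*y/5 + 23/19)/(y - 8/7)**2.
Order-2 pole: residue = g'(a); g'(5/3) = 60620301/126445, so the residue is 60620301/126445.
List the singular points by increasing real part (a conjugate pair: the negative imaginary part first).

Radius of convergence at 0: 8/7.
At 8/7: a pole of order 2; residue -60620301/126445.
At 5/3: a pole of order 2; residue 60620301/126445.


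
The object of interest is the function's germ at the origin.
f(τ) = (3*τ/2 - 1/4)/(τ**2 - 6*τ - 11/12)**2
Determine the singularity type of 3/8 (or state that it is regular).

The point is a regular point.

Denominator factors: τ**2 - 6*τ - 11/12 = -581/192 at τ = 3/8 — none vanishes.
So the germ continues analytically to 3/8.


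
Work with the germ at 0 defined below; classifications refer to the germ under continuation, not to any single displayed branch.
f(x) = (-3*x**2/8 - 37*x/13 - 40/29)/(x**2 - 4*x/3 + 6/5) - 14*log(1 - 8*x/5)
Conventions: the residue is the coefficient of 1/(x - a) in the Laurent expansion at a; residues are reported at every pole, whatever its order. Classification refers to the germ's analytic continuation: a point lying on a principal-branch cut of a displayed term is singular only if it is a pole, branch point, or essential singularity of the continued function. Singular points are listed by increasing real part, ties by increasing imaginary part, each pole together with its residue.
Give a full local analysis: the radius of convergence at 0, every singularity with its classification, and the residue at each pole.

Radius of convergence at 0: 5/8.
At 5/8: a logarithmic branch point.
At (2/3) - ((1/15)*sqrt(170))*i: a pole of order 1; residue (-87/52) - ((71481/512720)*sqrt(170))*i.
At (2/3) + ((1/15)*sqrt(170))*i: a pole of order 1; residue (-87/52) + ((71481/512720)*sqrt(170))*i.

Denominator factor (x**2 - 4*x/3 + 6/5): discriminant -136/45, complex-conjugate roots (2/3) + ((1/15)*sqrt(170))*i and (2/3) - ((1/15)*sqrt(170))*i; poles of order 1, moduli (1/5)*sqrt(30) and (1/5)*sqrt(30).
Branch term (-14)*log(1 - x/(5/8)): its argument vanishes at x = 5/8, a logarithmic branch point, modulus 5/8.
The radius of convergence is the smallest modulus among the singular points: 5/8.
The branch term is analytic at (2/3) - ((1/15)*sqrt(170))*i and contributes nothing to the residue; only the rational part matters.
The factor x**2 - 4*x/3 + 6/5 splits as (x - a)(x - a') with a = (2/3) - ((1/15)*sqrt(170))*i, a' = (2/3) + ((1/15)*sqrt(170))*i. At the order-1 pole a set g(x) = (x - a)*(rational part) = [-3*x**2/8 - 37*x/13 - 40/29] / (x - a').
Simple pole: residue = g(a) at a = (2/3) - ((1/15)*sqrt(170))*i, which is (-87/52) - ((71481/512720)*sqrt(170))*i.
The branch term is analytic at (2/3) + ((1/15)*sqrt(170))*i and contributes nothing to the residue; only the rational part matters.
The factor x**2 - 4*x/3 + 6/5 splits as (x - a)(x - a') with a = (2/3) + ((1/15)*sqrt(170))*i, a' = (2/3) - ((1/15)*sqrt(170))*i. At the order-1 pole a set g(x) = (x - a)*(rational part) = [-3*x**2/8 - 37*x/13 - 40/29] / (x - a').
Simple pole: residue = g(a) at a = (2/3) + ((1/15)*sqrt(170))*i, which is (-87/52) + ((71481/512720)*sqrt(170))*i.
List the singular points by increasing real part (a conjugate pair: the negative imaginary part first).


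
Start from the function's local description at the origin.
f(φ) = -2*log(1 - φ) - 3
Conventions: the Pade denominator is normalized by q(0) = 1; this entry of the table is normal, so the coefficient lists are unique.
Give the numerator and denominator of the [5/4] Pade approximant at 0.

The Pade approximant has numerator coefficients [-3, 26/3, -76/9, 202/63, -73/189, 1/315]; denominator coefficients [1, -20/9, 5/3, -10/21, 5/126].

Taylor coefficients needed (expand at 0): a_0 = -3, a_1 = 2, a_2 = 1, a_3 = 2/3, a_4 = 1/2, a_5 = 2/5, a_6 = 1/3, a_7 = 2/7, a_8 = 1/4, a_9 = 2/9.
Write the denominator as Q(φ) = 1 + q1*φ + q2*φ^2 + q3*φ^3 + q4*φ^4. Requiring Q*f - P = O(φ^10) with deg P <= 5 kills the coefficients of φ^6..φ^9 in Q*f:
  φ^6: a_6 + q1*a_5 + q2*a_4 + q3*a_3 + q4*a_2 = 0, i.e. 1/3 + (2/5)*q1 + (1/2)*q2 + (2/3)*q3 + (1)*q4 = 0.
  φ^7: a_7 + q1*a_6 + q2*a_5 + q3*a_4 + q4*a_3 = 0, i.e. 2/7 + (1/3)*q1 + (2/5)*q2 + (1/2)*q3 + (2/3)*q4 = 0.
  φ^8: a_8 + q1*a_7 + q2*a_6 + q3*a_5 + q4*a_4 = 0, i.e. 1/4 + (2/7)*q1 + (1/3)*q2 + (2/5)*q3 + (1/2)*q4 = 0.
  φ^9: a_9 + q1*a_8 + q2*a_7 + q3*a_6 + q4*a_5 = 0, i.e. 2/9 + (1/4)*q1 + (2/7)*q2 + (1/3)*q3 + (2/5)*q4 = 0.
Solving this linear system: q1 = -20/9, q2 = 5/3, q3 = -10/21, q4 = 5/126.
The numerator is Q*f truncated at degree 5: P0 = a_0 = -3; P1 = a_1 + q1*a_0 = 26/3; P2 = a_2 + q1*a_1 + q2*a_0 = -76/9; P3 = a_3 + q1*a_2 + q2*a_1 + q3*a_0 = 202/63; P4 = a_4 + q1*a_3 + q2*a_2 + q3*a_1 + q4*a_0 = -73/189; P5 = a_5 + q1*a_4 + q2*a_3 + q3*a_2 + q4*a_1 = 1/315.


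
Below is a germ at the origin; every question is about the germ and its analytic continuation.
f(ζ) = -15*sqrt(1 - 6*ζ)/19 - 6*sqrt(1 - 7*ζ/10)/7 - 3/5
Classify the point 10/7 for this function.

The term (-6/7)*sqrt(1 - ζ/(10/7)) has argument 1 - 10/7/(10/7) = 0 at 10/7: a square-root (algebraic, two-sheeted) branch point; the remaining terms are analytic or single-valued there.

The point is an algebraic (square-root) branch point.


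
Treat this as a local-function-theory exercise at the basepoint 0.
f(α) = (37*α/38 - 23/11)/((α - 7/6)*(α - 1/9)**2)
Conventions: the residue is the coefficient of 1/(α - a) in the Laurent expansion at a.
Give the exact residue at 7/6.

The residue is -64665/75449.

At the order-1 pole 7/6 set g(α) = (α - (7/6))*f(α) = (37*α/38 - 23/11)/(α - 1/9)**2.
Simple pole: residue = g(a) at a = 7/6, which is -64665/75449.


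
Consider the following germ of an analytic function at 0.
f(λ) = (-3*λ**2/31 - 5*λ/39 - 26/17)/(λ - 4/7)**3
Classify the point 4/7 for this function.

The denominator factor λ - 4/7 vanishes at 4/7 and appears to the power 3; the numerator there equals -1645870/1007097, nonzero, and no other factor vanishes.
Hence a pole whose order is the multiplicity, 3.

The point is a pole of order 3.


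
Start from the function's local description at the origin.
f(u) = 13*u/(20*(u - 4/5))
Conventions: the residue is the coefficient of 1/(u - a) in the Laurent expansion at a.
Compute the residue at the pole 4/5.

The residue is 13/25.

At the order-1 pole 4/5 set g(u) = (u - (4/5))*f(u) = 13*u/20.
Simple pole: residue = g(a) at a = 4/5, which is 13/25.


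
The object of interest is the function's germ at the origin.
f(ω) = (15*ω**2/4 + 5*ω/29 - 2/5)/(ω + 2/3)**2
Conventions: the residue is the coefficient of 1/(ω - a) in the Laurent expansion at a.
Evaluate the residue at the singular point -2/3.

The residue is -140/29.

At the order-2 pole -2/3 set g(ω) = (ω - (-2/3))^2*f(ω) = 15*ω**2/4 + 5*ω/29 - 2/5.
Order-2 pole: residue = g'(a); g'(-2/3) = -140/29, so the residue is -140/29.


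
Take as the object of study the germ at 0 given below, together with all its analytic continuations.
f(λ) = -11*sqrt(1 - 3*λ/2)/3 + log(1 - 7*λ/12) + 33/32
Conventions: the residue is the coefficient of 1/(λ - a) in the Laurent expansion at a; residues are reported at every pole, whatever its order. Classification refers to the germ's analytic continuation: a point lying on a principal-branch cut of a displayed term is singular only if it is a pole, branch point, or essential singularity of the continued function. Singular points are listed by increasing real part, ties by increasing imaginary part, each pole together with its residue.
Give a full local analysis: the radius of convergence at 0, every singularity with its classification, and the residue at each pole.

Radius of convergence at 0: 2/3.
At 2/3: an algebraic (square-root) branch point.
At 12/7: a logarithmic branch point.

Branch term (1)*log(1 - λ/(12/7)): its argument vanishes at λ = 12/7, a logarithmic branch point, modulus 12/7.
Branch term (-11/3)*sqrt(1 - λ/(2/3)): its argument vanishes at λ = 2/3, a square-root branch point, modulus 2/3.
The radius of convergence is the smallest modulus among the singular points: 2/3.
List the singular points by increasing real part (a conjugate pair: the negative imaginary part first).


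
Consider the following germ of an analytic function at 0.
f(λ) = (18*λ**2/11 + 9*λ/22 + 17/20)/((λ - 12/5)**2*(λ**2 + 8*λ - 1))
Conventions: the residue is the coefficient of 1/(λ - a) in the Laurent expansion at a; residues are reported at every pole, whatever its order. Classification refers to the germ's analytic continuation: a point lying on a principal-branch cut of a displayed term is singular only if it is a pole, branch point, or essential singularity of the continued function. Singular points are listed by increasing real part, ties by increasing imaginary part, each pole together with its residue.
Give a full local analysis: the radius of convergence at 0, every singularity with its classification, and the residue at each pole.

Radius of convergence at 0: -4 + sqrt(17).
At -4 - sqrt(17): a pole of order 1; residue -741175/15787244 - (8929215/536766296)*sqrt(17).
At -4 + sqrt(17): a pole of order 1; residue -741175/15787244 + (8929215/536766296)*sqrt(17).
At 12/5: a pole of order 2; residue 741175/7893622.

Denominator factor (λ**2 + 8*λ - 1): discriminant 68, real irrational roots -4 + sqrt(17) and -4 - sqrt(17); poles of order 1, moduli -4 + sqrt(17) and 4 + sqrt(17).
Denominator factor (λ - 12/5)^2: pole of order 2 at 12/5, modulus 12/5.
The radius of convergence is the smallest modulus among the singular points: -4 + sqrt(17).
The factor λ**2 + 8*λ - 1 splits as (λ - a)(λ - a') with a = -4 - sqrt(17), a' = -4 + sqrt(17). At the order-1 pole a set g(λ) = (λ - a)*f(λ) = [(18*λ**2/11 + 9*λ/22 + 17/20)/(λ - 12/5)**2] / (λ - a').
Simple pole: residue = g(a) at a = -4 - sqrt(17), which is -741175/15787244 - (8929215/536766296)*sqrt(17).
The factor λ**2 + 8*λ - 1 splits as (λ - a)(λ - a') with a = -4 + sqrt(17), a' = -4 - sqrt(17). At the order-1 pole a set g(λ) = (λ - a)*f(λ) = [(18*λ**2/11 + 9*λ/22 + 17/20)/(λ - 12/5)**2] / (λ - a').
Simple pole: residue = g(a) at a = -4 + sqrt(17), which is -741175/15787244 + (8929215/536766296)*sqrt(17).
At the order-2 pole 12/5 set g(λ) = (λ - (12/5))^2*f(λ) = (18*λ**2/11 + 9*λ/22 + 17/20)/(λ**2 + 8*λ - 1).
Order-2 pole: residue = g'(a); g'(12/5) = 741175/7893622, so the residue is 741175/7893622.
List the singular points by increasing real part (a conjugate pair: the negative imaginary part first).
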